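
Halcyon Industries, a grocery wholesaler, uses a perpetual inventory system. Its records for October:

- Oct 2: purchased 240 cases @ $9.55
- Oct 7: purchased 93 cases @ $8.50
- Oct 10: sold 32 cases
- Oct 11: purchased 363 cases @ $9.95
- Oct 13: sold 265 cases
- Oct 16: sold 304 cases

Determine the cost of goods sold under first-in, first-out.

Oct 10, 32 sold [FIFO — oldest first]: 32 @ $9.55 = $305.60
Oct 13, 265 sold [FIFO — oldest first]: 208 @ $9.55 + 57 @ $8.50 = $2,470.90
Oct 16, 304 sold [FIFO — oldest first]: 36 @ $8.50 + 268 @ $9.95 = $2,972.60
Total COGS = $305.60 + $2,470.90 + $2,972.60 = $5,749.10
Ending inventory: 95 @ $9.95 = $945.25
Check: goods available $6,694.35 = COGS $5,749.10 + ending $945.25

COGS = $5,749.10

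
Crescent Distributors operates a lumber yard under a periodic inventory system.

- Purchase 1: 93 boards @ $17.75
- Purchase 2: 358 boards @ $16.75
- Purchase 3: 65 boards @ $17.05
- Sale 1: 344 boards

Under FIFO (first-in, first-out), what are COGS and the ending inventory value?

COGS = $5,855.00; ending inventory = $2,900.50

Sale 1 (344) [FIFO — oldest first]: 93 @ $17.75 + 251 @ $16.75 = $5,855.00
Ending inventory: 107 @ $16.75 + 65 @ $17.05 = $2,900.50
Check: goods available $8,755.50 = COGS $5,855.00 + ending $2,900.50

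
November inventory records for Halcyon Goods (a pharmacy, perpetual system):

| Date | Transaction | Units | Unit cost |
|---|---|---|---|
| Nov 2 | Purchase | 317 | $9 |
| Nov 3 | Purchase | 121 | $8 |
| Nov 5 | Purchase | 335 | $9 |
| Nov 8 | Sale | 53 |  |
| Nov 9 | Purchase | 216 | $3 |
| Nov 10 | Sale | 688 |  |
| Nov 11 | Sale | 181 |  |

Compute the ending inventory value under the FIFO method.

Ending inventory = $201

Nov 8, 53 sold [FIFO — oldest first]: 53 @ $9 = $477
Nov 10, 688 sold [FIFO — oldest first]: 264 @ $9 + 121 @ $8 + 303 @ $9 = $6,071
Nov 11, 181 sold [FIFO — oldest first]: 32 @ $9 + 149 @ $3 = $735
Total COGS = $477 + $6,071 + $735 = $7,283
Ending inventory: 67 @ $3 = $201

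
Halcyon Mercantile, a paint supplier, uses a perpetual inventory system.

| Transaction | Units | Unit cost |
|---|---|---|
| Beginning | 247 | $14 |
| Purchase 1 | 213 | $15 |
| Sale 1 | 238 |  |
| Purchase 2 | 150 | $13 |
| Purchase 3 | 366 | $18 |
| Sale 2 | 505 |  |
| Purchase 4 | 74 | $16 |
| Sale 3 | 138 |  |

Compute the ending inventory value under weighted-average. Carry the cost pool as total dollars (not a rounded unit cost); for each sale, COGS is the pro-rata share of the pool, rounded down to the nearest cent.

After Beginning: 247 on hand, pool $3,458.00 (≈ $14.0000 each)
After Purchase 1: 460 on hand, pool $6,653.00 (≈ $14.4630 each)
Sale 1, sell 238: 238/460 × $6,653.00 → $3,442.20
After Purchase 2: 372 on hand, pool $5,160.80 (≈ $13.8731 each)
After Purchase 3: 738 on hand, pool $11,748.80 (≈ $15.9198 each)
Sale 2, sell 505: 505/738 × $11,748.80 → $8,039.49
After Purchase 4: 307 on hand, pool $4,893.31 (≈ $15.9391 each)
Sale 3, sell 138: 138/307 × $4,893.31 → $2,199.59
Total COGS = $3,442.20 + $8,039.49 + $2,199.59 = $13,681.28
Ending inventory (cost pool remaining) = $2,693.72

Ending inventory = $2,693.72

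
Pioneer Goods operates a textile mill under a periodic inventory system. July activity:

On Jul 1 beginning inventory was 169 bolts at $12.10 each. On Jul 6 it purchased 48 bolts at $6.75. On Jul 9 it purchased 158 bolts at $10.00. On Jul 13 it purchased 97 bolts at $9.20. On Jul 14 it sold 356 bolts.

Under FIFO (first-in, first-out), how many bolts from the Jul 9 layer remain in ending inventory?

19

Jul 14, 356 sold [FIFO — oldest first]: 169 @ $12.10 + 48 @ $6.75 + 139 @ $10.00 = $3,758.90
Ending inventory: 19 @ $10.00 + 97 @ $9.20 = $1,082.40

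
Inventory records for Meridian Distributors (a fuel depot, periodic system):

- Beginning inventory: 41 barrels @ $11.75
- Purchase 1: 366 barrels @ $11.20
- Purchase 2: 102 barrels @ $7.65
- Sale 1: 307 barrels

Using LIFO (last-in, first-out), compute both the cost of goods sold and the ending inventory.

Sale 1 (307) [LIFO — newest first]: 102 @ $7.65 + 205 @ $11.20 = $3,076.30
Ending inventory: 41 @ $11.75 + 161 @ $11.20 = $2,284.95
Check: goods available $5,361.25 = COGS $3,076.30 + ending $2,284.95

COGS = $3,076.30; ending inventory = $2,284.95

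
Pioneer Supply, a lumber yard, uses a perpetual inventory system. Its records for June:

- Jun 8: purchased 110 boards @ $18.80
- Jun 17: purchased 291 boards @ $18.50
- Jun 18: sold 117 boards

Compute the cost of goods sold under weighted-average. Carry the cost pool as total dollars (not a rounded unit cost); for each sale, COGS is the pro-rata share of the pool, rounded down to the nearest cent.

After Jun 8: 110 on hand, pool $2,068.00 (≈ $18.8000 each)
After Jun 17: 401 on hand, pool $7,451.50 (≈ $18.5823 each)
Jun 18, sell 117: 117/401 × $7,451.50 → $2,174.12
Ending inventory (cost pool remaining) = $5,277.38

COGS = $2,174.12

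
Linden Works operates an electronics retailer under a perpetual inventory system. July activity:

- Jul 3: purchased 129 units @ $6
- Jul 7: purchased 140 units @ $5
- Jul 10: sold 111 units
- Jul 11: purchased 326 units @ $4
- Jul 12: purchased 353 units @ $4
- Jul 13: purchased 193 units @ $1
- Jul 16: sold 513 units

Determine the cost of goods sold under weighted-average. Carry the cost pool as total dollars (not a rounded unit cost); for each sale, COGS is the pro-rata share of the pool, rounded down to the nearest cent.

After Jul 3: 129 on hand, pool $774.00 (≈ $6.0000 each)
After Jul 7: 269 on hand, pool $1,474.00 (≈ $5.4796 each)
Jul 10, sell 111: 111/269 × $1,474.00 → $608.23
After Jul 11: 484 on hand, pool $2,169.77 (≈ $4.4830 each)
After Jul 12: 837 on hand, pool $3,581.77 (≈ $4.2793 each)
After Jul 13: 1030 on hand, pool $3,774.77 (≈ $3.6648 each)
Jul 16, sell 513: 513/1030 × $3,774.77 → $1,880.05
Total COGS = $608.23 + $1,880.05 = $2,488.28
Ending inventory (cost pool remaining) = $1,894.72

COGS = $2,488.28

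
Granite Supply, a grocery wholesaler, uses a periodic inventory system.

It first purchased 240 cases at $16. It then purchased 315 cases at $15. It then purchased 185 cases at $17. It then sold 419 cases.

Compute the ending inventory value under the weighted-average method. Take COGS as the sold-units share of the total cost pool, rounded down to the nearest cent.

Ending inventory = $5,079.61

Sale 1, sell 419: 419/740 × $11,710.00 → $6,630.39
Ending inventory (cost pool remaining) = $5,079.61
Check: goods available $11,710.00 = COGS $6,630.39 + ending $5,079.61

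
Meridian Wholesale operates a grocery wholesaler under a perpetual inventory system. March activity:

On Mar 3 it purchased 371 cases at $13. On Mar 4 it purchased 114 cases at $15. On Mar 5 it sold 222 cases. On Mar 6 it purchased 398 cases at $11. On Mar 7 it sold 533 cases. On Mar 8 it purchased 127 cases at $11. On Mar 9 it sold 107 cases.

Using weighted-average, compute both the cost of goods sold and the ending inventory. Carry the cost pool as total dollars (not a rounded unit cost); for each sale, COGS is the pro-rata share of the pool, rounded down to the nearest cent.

COGS = $10,606.98; ending inventory = $1,701.02

After Mar 3: 371 on hand, pool $4,823.00 (≈ $13.0000 each)
After Mar 4: 485 on hand, pool $6,533.00 (≈ $13.4701 each)
Mar 5, sell 222: 222/485 × $6,533.00 → $2,990.36
After Mar 6: 661 on hand, pool $7,920.64 (≈ $11.9828 each)
Mar 7, sell 533: 533/661 × $7,920.64 → $6,386.83
After Mar 8: 255 on hand, pool $2,930.81 (≈ $11.4934 each)
Mar 9, sell 107: 107/255 × $2,930.81 → $1,229.79
Total COGS = $2,990.36 + $6,386.83 + $1,229.79 = $10,606.98
Ending inventory (cost pool remaining) = $1,701.02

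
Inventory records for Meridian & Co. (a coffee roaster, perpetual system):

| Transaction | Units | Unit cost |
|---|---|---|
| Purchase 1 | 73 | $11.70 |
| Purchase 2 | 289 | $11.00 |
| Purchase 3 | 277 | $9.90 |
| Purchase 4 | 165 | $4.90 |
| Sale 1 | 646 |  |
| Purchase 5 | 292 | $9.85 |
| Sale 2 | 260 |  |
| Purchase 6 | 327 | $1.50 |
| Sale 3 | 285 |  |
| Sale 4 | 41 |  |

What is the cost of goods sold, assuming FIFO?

COGS = $10,664.10

Sale 1 (646) [FIFO — oldest first]: 73 @ $11.70 + 289 @ $11.00 + 277 @ $9.90 + 7 @ $4.90 = $6,809.70
Sale 2 (260) [FIFO — oldest first]: 158 @ $4.90 + 102 @ $9.85 = $1,778.90
Sale 3 (285) [FIFO — oldest first]: 190 @ $9.85 + 95 @ $1.50 = $2,014.00
Sale 4 (41) [FIFO — oldest first]: 41 @ $1.50 = $61.50
Total COGS = $6,809.70 + $1,778.90 + $2,014.00 + $61.50 = $10,664.10
Ending inventory: 191 @ $1.50 = $286.50
Check: goods available $10,950.60 = COGS $10,664.10 + ending $286.50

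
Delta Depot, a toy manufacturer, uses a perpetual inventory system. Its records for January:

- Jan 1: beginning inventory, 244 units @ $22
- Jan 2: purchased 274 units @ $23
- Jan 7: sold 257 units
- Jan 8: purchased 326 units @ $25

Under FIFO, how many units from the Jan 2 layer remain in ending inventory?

Jan 7, 257 sold [FIFO — oldest first]: 244 @ $22 + 13 @ $23 = $5,667
Ending inventory: 261 @ $23 + 326 @ $25 = $14,153

261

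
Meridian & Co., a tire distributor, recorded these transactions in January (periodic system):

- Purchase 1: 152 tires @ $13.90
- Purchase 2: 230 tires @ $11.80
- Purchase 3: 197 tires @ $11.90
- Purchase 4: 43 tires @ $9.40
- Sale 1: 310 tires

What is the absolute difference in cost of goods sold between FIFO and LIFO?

$402.70

FIFO COGS: 152 @ $13.90 + 158 @ $11.80 = $3,977.20
LIFO COGS: 43 @ $9.40 + 197 @ $11.90 + 70 @ $11.80 = $3,574.50
Difference = |$3,977.20 − $3,574.50| = $402.70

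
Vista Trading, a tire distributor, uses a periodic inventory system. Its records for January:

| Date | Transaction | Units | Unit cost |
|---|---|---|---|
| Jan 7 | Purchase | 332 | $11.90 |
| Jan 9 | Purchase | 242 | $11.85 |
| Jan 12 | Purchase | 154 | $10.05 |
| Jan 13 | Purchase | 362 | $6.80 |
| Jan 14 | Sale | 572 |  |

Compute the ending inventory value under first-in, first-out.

Ending inventory = $4,033.00

Jan 14, 572 sold [FIFO — oldest first]: 332 @ $11.90 + 240 @ $11.85 = $6,794.80
Ending inventory: 2 @ $11.85 + 154 @ $10.05 + 362 @ $6.80 = $4,033.00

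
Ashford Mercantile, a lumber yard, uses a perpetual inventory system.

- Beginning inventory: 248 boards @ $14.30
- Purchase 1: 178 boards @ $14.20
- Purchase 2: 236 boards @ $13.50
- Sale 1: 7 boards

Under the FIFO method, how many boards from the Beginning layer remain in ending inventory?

Sale 1 (7) [FIFO — oldest first]: 7 @ $14.30 = $100.10
Ending inventory: 241 @ $14.30 + 178 @ $14.20 + 236 @ $13.50 = $9,159.90

241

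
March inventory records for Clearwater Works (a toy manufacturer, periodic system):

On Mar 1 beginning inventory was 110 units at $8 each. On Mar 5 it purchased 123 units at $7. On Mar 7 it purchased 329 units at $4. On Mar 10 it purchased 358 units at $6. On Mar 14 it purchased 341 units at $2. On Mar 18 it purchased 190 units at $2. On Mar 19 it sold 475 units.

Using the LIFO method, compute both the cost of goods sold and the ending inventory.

COGS = $950; ending inventory = $5,317

Mar 19, 475 sold [LIFO — newest first]: 190 @ $2 + 285 @ $2 = $950
Ending inventory: 110 @ $8 + 123 @ $7 + 329 @ $4 + 358 @ $6 + 56 @ $2 = $5,317
Check: goods available $6,267 = COGS $950 + ending $5,317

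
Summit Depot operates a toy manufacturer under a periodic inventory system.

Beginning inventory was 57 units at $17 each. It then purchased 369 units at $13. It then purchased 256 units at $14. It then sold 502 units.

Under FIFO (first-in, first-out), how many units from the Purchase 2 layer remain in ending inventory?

180

Sale 1 (502) [FIFO — oldest first]: 57 @ $17 + 369 @ $13 + 76 @ $14 = $6,830
Ending inventory: 180 @ $14 = $2,520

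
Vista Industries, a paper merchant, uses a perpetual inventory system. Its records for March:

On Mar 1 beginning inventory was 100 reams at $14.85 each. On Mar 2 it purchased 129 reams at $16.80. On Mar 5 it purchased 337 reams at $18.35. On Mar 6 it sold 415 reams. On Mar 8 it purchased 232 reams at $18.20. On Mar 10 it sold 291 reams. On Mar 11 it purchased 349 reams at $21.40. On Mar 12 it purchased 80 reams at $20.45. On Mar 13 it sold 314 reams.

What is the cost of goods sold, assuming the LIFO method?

Mar 6, 415 sold [LIFO — newest first]: 337 @ $18.35 + 78 @ $16.80 = $7,494.35
Mar 10, 291 sold [LIFO — newest first]: 232 @ $18.20 + 51 @ $16.80 + 8 @ $14.85 = $5,198.00
Mar 13, 314 sold [LIFO — newest first]: 80 @ $20.45 + 234 @ $21.40 = $6,643.60
Total COGS = $7,494.35 + $5,198.00 + $6,643.60 = $19,335.95
Ending inventory: 92 @ $14.85 + 115 @ $21.40 = $3,827.20

COGS = $19,335.95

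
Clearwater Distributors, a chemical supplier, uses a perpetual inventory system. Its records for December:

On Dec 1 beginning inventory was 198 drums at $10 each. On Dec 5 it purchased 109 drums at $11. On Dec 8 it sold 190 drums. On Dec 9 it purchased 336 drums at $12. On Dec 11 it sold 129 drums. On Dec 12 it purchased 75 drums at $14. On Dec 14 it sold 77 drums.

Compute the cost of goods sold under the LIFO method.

COGS = $4,631

Dec 8, 190 sold [LIFO — newest first]: 109 @ $11 + 81 @ $10 = $2,009
Dec 11, 129 sold [LIFO — newest first]: 129 @ $12 = $1,548
Dec 14, 77 sold [LIFO — newest first]: 75 @ $14 + 2 @ $12 = $1,074
Total COGS = $2,009 + $1,548 + $1,074 = $4,631
Ending inventory: 117 @ $10 + 205 @ $12 = $3,630
Check: goods available $8,261 = COGS $4,631 + ending $3,630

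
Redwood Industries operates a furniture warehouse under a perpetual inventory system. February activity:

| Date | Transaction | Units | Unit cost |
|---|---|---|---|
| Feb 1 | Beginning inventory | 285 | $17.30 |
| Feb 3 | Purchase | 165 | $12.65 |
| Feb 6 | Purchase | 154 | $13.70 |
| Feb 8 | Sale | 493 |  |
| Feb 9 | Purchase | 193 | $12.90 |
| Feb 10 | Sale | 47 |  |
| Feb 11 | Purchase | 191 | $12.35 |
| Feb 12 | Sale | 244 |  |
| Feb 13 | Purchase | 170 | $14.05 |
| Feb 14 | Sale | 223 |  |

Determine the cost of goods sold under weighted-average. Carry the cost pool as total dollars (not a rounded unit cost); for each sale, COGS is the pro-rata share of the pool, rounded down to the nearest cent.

After Feb 1: 285 on hand, pool $4,930.50 (≈ $17.3000 each)
After Feb 3: 450 on hand, pool $7,017.75 (≈ $15.5950 each)
After Feb 6: 604 on hand, pool $9,127.55 (≈ $15.1118 each)
Feb 8, sell 493: 493/604 × $9,127.55 → $7,450.13
After Feb 9: 304 on hand, pool $4,167.12 (≈ $13.7076 each)
Feb 10, sell 47: 47/304 × $4,167.12 → $644.25
After Feb 11: 448 on hand, pool $5,881.72 (≈ $13.1288 each)
Feb 12, sell 244: 244/448 × $5,881.72 → $3,203.43
After Feb 13: 374 on hand, pool $5,066.79 (≈ $13.5476 each)
Feb 14, sell 223: 223/374 × $5,066.79 → $3,021.10
Total COGS = $7,450.13 + $644.25 + $3,203.43 + $3,021.10 = $14,318.91
Ending inventory (cost pool remaining) = $2,045.69
Check: goods available $16,364.60 = COGS $14,318.91 + ending $2,045.69

COGS = $14,318.91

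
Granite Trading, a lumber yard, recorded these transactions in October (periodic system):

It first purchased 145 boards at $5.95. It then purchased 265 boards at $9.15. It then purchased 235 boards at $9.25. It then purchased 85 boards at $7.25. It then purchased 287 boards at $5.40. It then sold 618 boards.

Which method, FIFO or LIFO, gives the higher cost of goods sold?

FIFO

FIFO COGS: 145 @ $5.95 + 265 @ $9.15 + 208 @ $9.25 = $5,211.50
LIFO COGS: 287 @ $5.40 + 85 @ $7.25 + 235 @ $9.25 + 11 @ $9.15 = $4,440.45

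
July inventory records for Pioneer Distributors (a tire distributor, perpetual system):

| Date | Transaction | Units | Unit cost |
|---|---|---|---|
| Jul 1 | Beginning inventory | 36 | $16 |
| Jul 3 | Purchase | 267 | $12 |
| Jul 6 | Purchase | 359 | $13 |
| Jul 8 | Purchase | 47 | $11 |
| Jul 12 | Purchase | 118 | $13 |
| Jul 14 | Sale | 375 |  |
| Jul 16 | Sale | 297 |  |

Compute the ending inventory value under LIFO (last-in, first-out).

Ending inventory = $2,004

Jul 14, 375 sold [LIFO — newest first]: 118 @ $13 + 47 @ $11 + 210 @ $13 = $4,781
Jul 16, 297 sold [LIFO — newest first]: 149 @ $13 + 148 @ $12 = $3,713
Total COGS = $4,781 + $3,713 = $8,494
Ending inventory: 36 @ $16 + 119 @ $12 = $2,004
Check: goods available $10,498 = COGS $8,494 + ending $2,004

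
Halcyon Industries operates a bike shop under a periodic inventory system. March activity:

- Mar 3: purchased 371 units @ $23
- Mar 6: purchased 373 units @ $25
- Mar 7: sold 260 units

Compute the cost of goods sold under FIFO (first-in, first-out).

COGS = $5,980

Mar 7, 260 sold [FIFO — oldest first]: 260 @ $23 = $5,980
Ending inventory: 111 @ $23 + 373 @ $25 = $11,878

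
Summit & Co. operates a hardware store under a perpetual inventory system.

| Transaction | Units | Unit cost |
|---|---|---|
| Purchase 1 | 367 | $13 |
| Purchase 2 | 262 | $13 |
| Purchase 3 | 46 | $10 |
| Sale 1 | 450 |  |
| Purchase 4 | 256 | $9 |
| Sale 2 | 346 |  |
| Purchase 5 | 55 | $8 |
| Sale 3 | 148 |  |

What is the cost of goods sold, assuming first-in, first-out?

Sale 1 (450) [FIFO — oldest first]: 367 @ $13 + 83 @ $13 = $5,850
Sale 2 (346) [FIFO — oldest first]: 179 @ $13 + 46 @ $10 + 121 @ $9 = $3,876
Sale 3 (148) [FIFO — oldest first]: 135 @ $9 + 13 @ $8 = $1,319
Total COGS = $5,850 + $3,876 + $1,319 = $11,045
Ending inventory: 42 @ $8 = $336
Check: goods available $11,381 = COGS $11,045 + ending $336

COGS = $11,045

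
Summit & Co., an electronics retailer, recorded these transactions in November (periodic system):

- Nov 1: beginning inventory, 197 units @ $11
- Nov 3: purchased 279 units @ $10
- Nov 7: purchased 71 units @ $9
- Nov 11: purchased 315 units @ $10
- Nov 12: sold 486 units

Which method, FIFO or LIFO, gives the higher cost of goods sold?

FIFO

FIFO COGS: 197 @ $11 + 279 @ $10 + 10 @ $9 = $5,047
LIFO COGS: 315 @ $10 + 71 @ $9 + 100 @ $10 = $4,789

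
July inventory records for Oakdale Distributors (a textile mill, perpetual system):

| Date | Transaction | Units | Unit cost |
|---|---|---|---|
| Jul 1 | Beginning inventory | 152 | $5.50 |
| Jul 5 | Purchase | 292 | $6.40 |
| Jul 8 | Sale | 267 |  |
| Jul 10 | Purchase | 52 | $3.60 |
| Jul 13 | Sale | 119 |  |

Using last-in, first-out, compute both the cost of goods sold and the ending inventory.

Jul 8, 267 sold [LIFO — newest first]: 267 @ $6.40 = $1,708.80
Jul 13, 119 sold [LIFO — newest first]: 52 @ $3.60 + 25 @ $6.40 + 42 @ $5.50 = $578.20
Total COGS = $1,708.80 + $578.20 = $2,287.00
Ending inventory: 110 @ $5.50 = $605.00

COGS = $2,287.00; ending inventory = $605.00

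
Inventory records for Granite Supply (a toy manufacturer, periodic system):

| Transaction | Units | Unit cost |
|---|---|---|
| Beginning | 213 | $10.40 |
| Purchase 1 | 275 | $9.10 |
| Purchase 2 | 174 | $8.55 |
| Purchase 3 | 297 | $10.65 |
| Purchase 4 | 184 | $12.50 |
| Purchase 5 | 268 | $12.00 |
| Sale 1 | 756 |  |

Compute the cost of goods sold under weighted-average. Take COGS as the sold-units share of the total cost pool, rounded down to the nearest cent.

Sale 1, sell 756: 756/1411 × $14,884.45 → $7,974.94
Ending inventory (cost pool remaining) = $6,909.51
Check: goods available $14,884.45 = COGS $7,974.94 + ending $6,909.51

COGS = $7,974.94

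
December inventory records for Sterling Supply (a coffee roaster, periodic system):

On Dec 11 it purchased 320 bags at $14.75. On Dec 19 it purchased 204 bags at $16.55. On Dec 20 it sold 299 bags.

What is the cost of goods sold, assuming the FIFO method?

Dec 20, 299 sold [FIFO — oldest first]: 299 @ $14.75 = $4,410.25
Ending inventory: 21 @ $14.75 + 204 @ $16.55 = $3,685.95

COGS = $4,410.25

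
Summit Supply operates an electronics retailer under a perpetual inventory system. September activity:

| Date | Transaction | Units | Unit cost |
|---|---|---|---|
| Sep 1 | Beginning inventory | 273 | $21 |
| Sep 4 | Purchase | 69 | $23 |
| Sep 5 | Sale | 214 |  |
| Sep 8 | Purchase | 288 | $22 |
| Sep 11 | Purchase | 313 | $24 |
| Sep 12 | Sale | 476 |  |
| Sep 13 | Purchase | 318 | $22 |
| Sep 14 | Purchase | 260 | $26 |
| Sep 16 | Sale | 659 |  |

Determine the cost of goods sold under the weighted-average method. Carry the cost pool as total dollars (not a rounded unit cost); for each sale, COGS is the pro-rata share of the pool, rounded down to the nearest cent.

COGS = $30,885.25

After Sep 1: 273 on hand, pool $5,733.00 (≈ $21.0000 each)
After Sep 4: 342 on hand, pool $7,320.00 (≈ $21.4035 each)
Sep 5, sell 214: 214/342 × $7,320.00 → $4,580.35
After Sep 8: 416 on hand, pool $9,075.65 (≈ $21.8165 each)
After Sep 11: 729 on hand, pool $16,587.65 (≈ $22.7540 each)
Sep 12, sell 476: 476/729 × $16,587.65 → $10,830.89
After Sep 13: 571 on hand, pool $12,752.76 (≈ $22.3341 each)
After Sep 14: 831 on hand, pool $19,512.76 (≈ $23.4811 each)
Sep 16, sell 659: 659/831 × $19,512.76 → $15,474.01
Total COGS = $4,580.35 + $10,830.89 + $15,474.01 = $30,885.25
Ending inventory (cost pool remaining) = $4,038.75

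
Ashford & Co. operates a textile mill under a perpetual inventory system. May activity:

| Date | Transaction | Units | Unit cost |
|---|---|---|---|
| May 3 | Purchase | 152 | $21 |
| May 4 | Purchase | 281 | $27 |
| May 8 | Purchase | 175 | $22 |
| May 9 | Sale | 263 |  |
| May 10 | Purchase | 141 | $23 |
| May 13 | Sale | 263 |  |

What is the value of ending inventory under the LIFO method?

May 9, 263 sold [LIFO — newest first]: 175 @ $22 + 88 @ $27 = $6,226
May 13, 263 sold [LIFO — newest first]: 141 @ $23 + 122 @ $27 = $6,537
Total COGS = $6,226 + $6,537 = $12,763
Ending inventory: 152 @ $21 + 71 @ $27 = $5,109
Check: goods available $17,872 = COGS $12,763 + ending $5,109

Ending inventory = $5,109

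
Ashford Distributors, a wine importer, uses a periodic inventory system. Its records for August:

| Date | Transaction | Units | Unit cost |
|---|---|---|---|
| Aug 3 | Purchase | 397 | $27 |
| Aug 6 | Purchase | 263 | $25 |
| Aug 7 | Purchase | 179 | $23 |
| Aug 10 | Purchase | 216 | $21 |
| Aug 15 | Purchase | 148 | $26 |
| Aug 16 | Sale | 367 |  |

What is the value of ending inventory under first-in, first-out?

Aug 16, 367 sold [FIFO — oldest first]: 367 @ $27 = $9,909
Ending inventory: 30 @ $27 + 263 @ $25 + 179 @ $23 + 216 @ $21 + 148 @ $26 = $19,886
Check: goods available $29,795 = COGS $9,909 + ending $19,886

Ending inventory = $19,886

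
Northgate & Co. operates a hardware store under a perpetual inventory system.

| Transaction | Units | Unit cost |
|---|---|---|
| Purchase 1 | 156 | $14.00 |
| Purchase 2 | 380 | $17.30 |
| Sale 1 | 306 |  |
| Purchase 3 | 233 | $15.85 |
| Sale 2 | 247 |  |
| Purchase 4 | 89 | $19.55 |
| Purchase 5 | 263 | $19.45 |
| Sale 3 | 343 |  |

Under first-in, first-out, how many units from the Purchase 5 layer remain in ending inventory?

Sale 1 (306) [FIFO — oldest first]: 156 @ $14.00 + 150 @ $17.30 = $4,779.00
Sale 2 (247) [FIFO — oldest first]: 230 @ $17.30 + 17 @ $15.85 = $4,248.45
Sale 3 (343) [FIFO — oldest first]: 216 @ $15.85 + 89 @ $19.55 + 38 @ $19.45 = $5,902.65
Total COGS = $4,779.00 + $4,248.45 + $5,902.65 = $14,930.10
Ending inventory: 225 @ $19.45 = $4,376.25

225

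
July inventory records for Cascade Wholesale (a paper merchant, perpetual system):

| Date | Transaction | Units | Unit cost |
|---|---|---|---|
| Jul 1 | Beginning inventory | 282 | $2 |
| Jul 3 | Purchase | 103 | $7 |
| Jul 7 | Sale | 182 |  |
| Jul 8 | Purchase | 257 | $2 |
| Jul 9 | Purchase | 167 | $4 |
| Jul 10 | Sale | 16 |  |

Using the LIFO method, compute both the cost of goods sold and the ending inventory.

Jul 7, 182 sold [LIFO — newest first]: 103 @ $7 + 79 @ $2 = $879
Jul 10, 16 sold [LIFO — newest first]: 16 @ $4 = $64
Total COGS = $879 + $64 = $943
Ending inventory: 203 @ $2 + 257 @ $2 + 151 @ $4 = $1,524

COGS = $943; ending inventory = $1,524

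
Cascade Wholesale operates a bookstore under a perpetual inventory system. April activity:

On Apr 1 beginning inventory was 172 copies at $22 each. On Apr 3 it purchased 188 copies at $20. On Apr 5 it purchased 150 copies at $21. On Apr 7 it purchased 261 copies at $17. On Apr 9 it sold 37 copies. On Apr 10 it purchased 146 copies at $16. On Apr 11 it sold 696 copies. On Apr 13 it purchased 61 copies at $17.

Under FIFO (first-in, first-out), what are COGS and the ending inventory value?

COGS = $14,485; ending inventory = $4,019

Apr 9, 37 sold [FIFO — oldest first]: 37 @ $22 = $814
Apr 11, 696 sold [FIFO — oldest first]: 135 @ $22 + 188 @ $20 + 150 @ $21 + 223 @ $17 = $13,671
Total COGS = $814 + $13,671 = $14,485
Ending inventory: 38 @ $17 + 146 @ $16 + 61 @ $17 = $4,019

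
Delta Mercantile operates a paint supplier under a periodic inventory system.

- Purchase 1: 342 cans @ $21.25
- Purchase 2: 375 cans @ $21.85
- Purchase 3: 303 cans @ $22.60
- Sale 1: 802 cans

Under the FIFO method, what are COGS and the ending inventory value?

COGS = $17,382.25; ending inventory = $4,926.80

Sale 1 (802) [FIFO — oldest first]: 342 @ $21.25 + 375 @ $21.85 + 85 @ $22.60 = $17,382.25
Ending inventory: 218 @ $22.60 = $4,926.80
Check: goods available $22,309.05 = COGS $17,382.25 + ending $4,926.80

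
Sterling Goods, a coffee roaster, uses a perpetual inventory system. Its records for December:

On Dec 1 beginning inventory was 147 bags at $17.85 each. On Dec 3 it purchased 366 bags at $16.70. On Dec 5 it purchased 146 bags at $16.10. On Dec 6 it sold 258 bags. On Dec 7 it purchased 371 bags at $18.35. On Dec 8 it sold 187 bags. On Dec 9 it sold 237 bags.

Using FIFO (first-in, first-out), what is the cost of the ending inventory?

Dec 6, 258 sold [FIFO — oldest first]: 147 @ $17.85 + 111 @ $16.70 = $4,477.65
Dec 8, 187 sold [FIFO — oldest first]: 187 @ $16.70 = $3,122.90
Dec 9, 237 sold [FIFO — oldest first]: 68 @ $16.70 + 146 @ $16.10 + 23 @ $18.35 = $3,908.25
Total COGS = $4,477.65 + $3,122.90 + $3,908.25 = $11,508.80
Ending inventory: 348 @ $18.35 = $6,385.80

Ending inventory = $6,385.80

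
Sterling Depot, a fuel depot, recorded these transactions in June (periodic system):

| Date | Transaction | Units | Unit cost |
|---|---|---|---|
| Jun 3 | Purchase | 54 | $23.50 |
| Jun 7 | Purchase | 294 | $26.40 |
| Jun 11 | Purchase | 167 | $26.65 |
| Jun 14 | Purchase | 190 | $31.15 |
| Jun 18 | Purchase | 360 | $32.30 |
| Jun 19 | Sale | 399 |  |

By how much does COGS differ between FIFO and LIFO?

FIFO COGS: 54 @ $23.50 + 294 @ $26.40 + 51 @ $26.65 = $10,389.75
LIFO COGS: 360 @ $32.30 + 39 @ $31.15 = $12,842.85
Difference = |$10,389.75 − $12,842.85| = $2,453.10

$2,453.10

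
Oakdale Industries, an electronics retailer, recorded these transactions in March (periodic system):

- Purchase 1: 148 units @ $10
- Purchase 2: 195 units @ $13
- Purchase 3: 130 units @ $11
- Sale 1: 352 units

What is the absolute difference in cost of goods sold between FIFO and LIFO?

$121

FIFO COGS: 148 @ $10 + 195 @ $13 + 9 @ $11 = $4,114
LIFO COGS: 130 @ $11 + 195 @ $13 + 27 @ $10 = $4,235
Difference = |$4,114 − $4,235| = $121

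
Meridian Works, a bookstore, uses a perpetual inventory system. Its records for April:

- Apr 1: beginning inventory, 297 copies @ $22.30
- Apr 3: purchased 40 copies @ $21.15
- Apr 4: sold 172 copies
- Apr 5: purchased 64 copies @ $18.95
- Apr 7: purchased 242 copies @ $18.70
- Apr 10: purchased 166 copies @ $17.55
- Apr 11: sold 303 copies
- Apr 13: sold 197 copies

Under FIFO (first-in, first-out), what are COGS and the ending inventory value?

COGS = $13,716.25; ending inventory = $2,404.35

Apr 4, 172 sold [FIFO — oldest first]: 172 @ $22.30 = $3,835.60
Apr 11, 303 sold [FIFO — oldest first]: 125 @ $22.30 + 40 @ $21.15 + 64 @ $18.95 + 74 @ $18.70 = $6,230.10
Apr 13, 197 sold [FIFO — oldest first]: 168 @ $18.70 + 29 @ $17.55 = $3,650.55
Total COGS = $3,835.60 + $6,230.10 + $3,650.55 = $13,716.25
Ending inventory: 137 @ $17.55 = $2,404.35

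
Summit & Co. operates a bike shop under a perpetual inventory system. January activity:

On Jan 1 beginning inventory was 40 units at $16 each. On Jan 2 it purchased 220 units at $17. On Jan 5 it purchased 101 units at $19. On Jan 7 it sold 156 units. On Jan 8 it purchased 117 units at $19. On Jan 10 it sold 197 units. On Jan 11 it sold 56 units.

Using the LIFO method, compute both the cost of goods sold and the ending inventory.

Jan 7, 156 sold [LIFO — newest first]: 101 @ $19 + 55 @ $17 = $2,854
Jan 10, 197 sold [LIFO — newest first]: 117 @ $19 + 80 @ $17 = $3,583
Jan 11, 56 sold [LIFO — newest first]: 56 @ $17 = $952
Total COGS = $2,854 + $3,583 + $952 = $7,389
Ending inventory: 40 @ $16 + 29 @ $17 = $1,133

COGS = $7,389; ending inventory = $1,133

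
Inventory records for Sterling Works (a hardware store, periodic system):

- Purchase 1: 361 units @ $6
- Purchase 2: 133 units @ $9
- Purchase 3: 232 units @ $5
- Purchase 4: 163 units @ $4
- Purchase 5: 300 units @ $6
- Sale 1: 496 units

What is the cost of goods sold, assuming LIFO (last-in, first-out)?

Sale 1 (496) [LIFO — newest first]: 300 @ $6 + 163 @ $4 + 33 @ $5 = $2,617
Ending inventory: 361 @ $6 + 133 @ $9 + 199 @ $5 = $4,358

COGS = $2,617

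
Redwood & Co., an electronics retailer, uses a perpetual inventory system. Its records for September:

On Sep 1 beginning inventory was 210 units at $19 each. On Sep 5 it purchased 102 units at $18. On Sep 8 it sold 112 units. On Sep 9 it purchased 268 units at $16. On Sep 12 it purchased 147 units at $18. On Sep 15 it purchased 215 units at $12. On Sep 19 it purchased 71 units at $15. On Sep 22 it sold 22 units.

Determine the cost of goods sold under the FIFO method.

COGS = $2,546

Sep 8, 112 sold [FIFO — oldest first]: 112 @ $19 = $2,128
Sep 22, 22 sold [FIFO — oldest first]: 22 @ $19 = $418
Total COGS = $2,128 + $418 = $2,546
Ending inventory: 76 @ $19 + 102 @ $18 + 268 @ $16 + 147 @ $18 + 215 @ $12 + 71 @ $15 = $13,859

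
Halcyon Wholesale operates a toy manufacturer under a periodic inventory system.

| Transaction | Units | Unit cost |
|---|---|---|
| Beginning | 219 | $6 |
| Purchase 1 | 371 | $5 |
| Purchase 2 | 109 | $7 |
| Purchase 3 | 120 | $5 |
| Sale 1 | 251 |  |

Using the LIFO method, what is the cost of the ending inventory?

Ending inventory = $3,059

Sale 1 (251) [LIFO — newest first]: 120 @ $5 + 109 @ $7 + 22 @ $5 = $1,473
Ending inventory: 219 @ $6 + 349 @ $5 = $3,059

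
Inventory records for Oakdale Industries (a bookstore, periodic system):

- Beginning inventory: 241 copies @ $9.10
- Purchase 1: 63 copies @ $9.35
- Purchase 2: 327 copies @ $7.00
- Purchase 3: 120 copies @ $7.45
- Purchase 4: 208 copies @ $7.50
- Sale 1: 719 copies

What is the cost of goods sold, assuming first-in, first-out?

COGS = $5,726.75

Sale 1 (719) [FIFO — oldest first]: 241 @ $9.10 + 63 @ $9.35 + 327 @ $7.00 + 88 @ $7.45 = $5,726.75
Ending inventory: 32 @ $7.45 + 208 @ $7.50 = $1,798.40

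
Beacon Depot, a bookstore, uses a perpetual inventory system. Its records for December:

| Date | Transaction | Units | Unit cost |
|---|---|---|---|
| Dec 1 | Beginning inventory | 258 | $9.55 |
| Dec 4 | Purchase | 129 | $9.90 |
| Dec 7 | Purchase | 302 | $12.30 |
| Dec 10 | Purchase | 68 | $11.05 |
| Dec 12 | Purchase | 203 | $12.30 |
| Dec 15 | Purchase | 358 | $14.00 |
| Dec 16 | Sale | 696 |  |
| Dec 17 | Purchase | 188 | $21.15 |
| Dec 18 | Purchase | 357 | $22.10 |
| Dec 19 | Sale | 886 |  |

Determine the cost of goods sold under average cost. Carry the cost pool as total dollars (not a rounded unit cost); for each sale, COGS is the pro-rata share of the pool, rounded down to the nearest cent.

After Dec 1: 258 on hand, pool $2,463.90 (≈ $9.5500 each)
After Dec 4: 387 on hand, pool $3,741.00 (≈ $9.6667 each)
After Dec 7: 689 on hand, pool $7,455.60 (≈ $10.8209 each)
After Dec 10: 757 on hand, pool $8,207.00 (≈ $10.8415 each)
After Dec 12: 960 on hand, pool $10,703.90 (≈ $11.1499 each)
After Dec 15: 1318 on hand, pool $15,715.90 (≈ $11.9241 each)
Dec 16, sell 696: 696/1318 × $15,715.90 → $8,299.13
After Dec 17: 810 on hand, pool $11,392.97 (≈ $14.0654 each)
After Dec 18: 1167 on hand, pool $19,282.67 (≈ $16.5233 each)
Dec 19, sell 886: 886/1167 × $19,282.67 → $14,639.62
Total COGS = $8,299.13 + $14,639.62 = $22,938.75
Ending inventory (cost pool remaining) = $4,643.05

COGS = $22,938.75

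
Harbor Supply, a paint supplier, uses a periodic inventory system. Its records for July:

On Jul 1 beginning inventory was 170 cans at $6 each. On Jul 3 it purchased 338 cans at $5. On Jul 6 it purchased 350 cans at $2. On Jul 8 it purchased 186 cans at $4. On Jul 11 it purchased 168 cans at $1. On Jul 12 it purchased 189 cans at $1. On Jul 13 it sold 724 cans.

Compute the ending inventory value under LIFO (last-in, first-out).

Jul 13, 724 sold [LIFO — newest first]: 189 @ $1 + 168 @ $1 + 186 @ $4 + 181 @ $2 = $1,463
Ending inventory: 170 @ $6 + 338 @ $5 + 169 @ $2 = $3,048
Check: goods available $4,511 = COGS $1,463 + ending $3,048

Ending inventory = $3,048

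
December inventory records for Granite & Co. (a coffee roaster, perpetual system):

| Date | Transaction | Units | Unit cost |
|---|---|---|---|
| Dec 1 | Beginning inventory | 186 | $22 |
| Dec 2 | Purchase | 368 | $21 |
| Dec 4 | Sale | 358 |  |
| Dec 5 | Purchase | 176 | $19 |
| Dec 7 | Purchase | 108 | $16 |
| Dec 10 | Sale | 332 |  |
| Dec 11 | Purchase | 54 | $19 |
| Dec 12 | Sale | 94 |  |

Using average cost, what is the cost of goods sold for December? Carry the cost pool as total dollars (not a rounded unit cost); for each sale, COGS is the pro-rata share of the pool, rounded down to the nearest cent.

After Dec 1: 186 on hand, pool $4,092.00 (≈ $22.0000 each)
After Dec 2: 554 on hand, pool $11,820.00 (≈ $21.3357 each)
Dec 4, sell 358: 358/554 × $11,820.00 → $7,638.19
After Dec 5: 372 on hand, pool $7,525.81 (≈ $20.2307 each)
After Dec 7: 480 on hand, pool $9,253.81 (≈ $19.2788 each)
Dec 10, sell 332: 332/480 × $9,253.81 → $6,400.55
After Dec 11: 202 on hand, pool $3,879.26 (≈ $19.2043 each)
Dec 12, sell 94: 94/202 × $3,879.26 → $1,805.20
Total COGS = $7,638.19 + $6,400.55 + $1,805.20 = $15,843.94
Ending inventory (cost pool remaining) = $2,074.06

COGS = $15,843.94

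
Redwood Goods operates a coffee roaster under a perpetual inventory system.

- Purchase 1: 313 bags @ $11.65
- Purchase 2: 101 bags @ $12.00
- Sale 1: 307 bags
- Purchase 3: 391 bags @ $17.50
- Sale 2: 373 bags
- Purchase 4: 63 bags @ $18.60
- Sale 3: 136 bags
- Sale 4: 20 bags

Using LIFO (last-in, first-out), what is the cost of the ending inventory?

Sale 1 (307) [LIFO — newest first]: 101 @ $12.00 + 206 @ $11.65 = $3,611.90
Sale 2 (373) [LIFO — newest first]: 373 @ $17.50 = $6,527.50
Sale 3 (136) [LIFO — newest first]: 63 @ $18.60 + 18 @ $17.50 + 55 @ $11.65 = $2,127.55
Sale 4 (20) [LIFO — newest first]: 20 @ $11.65 = $233.00
Total COGS = $3,611.90 + $6,527.50 + $2,127.55 + $233.00 = $12,499.95
Ending inventory: 32 @ $11.65 = $372.80

Ending inventory = $372.80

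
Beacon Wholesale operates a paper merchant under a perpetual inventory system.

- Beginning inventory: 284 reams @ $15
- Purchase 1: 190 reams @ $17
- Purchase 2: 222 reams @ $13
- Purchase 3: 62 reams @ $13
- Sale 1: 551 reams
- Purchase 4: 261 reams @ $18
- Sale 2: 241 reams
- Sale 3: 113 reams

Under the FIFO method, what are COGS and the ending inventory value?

COGS = $13,828; ending inventory = $2,052

Sale 1 (551) [FIFO — oldest first]: 284 @ $15 + 190 @ $17 + 77 @ $13 = $8,491
Sale 2 (241) [FIFO — oldest first]: 145 @ $13 + 62 @ $13 + 34 @ $18 = $3,303
Sale 3 (113) [FIFO — oldest first]: 113 @ $18 = $2,034
Total COGS = $8,491 + $3,303 + $2,034 = $13,828
Ending inventory: 114 @ $18 = $2,052
Check: goods available $15,880 = COGS $13,828 + ending $2,052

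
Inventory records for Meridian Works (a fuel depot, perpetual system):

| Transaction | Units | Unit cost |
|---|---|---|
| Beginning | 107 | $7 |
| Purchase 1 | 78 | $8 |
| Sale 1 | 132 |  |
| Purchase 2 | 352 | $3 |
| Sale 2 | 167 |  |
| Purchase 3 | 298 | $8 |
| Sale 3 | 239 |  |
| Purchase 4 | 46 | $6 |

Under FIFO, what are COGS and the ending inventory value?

Sale 1 (132) [FIFO — oldest first]: 107 @ $7 + 25 @ $8 = $949
Sale 2 (167) [FIFO — oldest first]: 53 @ $8 + 114 @ $3 = $766
Sale 3 (239) [FIFO — oldest first]: 238 @ $3 + 1 @ $8 = $722
Total COGS = $949 + $766 + $722 = $2,437
Ending inventory: 297 @ $8 + 46 @ $6 = $2,652

COGS = $2,437; ending inventory = $2,652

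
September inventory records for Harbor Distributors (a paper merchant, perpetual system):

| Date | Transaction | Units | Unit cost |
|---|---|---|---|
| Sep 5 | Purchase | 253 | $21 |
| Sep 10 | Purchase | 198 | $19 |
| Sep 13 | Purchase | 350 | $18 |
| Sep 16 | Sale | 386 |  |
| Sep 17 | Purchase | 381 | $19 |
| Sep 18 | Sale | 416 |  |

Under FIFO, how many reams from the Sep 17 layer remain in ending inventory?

380

Sep 16, 386 sold [FIFO — oldest first]: 253 @ $21 + 133 @ $19 = $7,840
Sep 18, 416 sold [FIFO — oldest first]: 65 @ $19 + 350 @ $18 + 1 @ $19 = $7,554
Total COGS = $7,840 + $7,554 = $15,394
Ending inventory: 380 @ $19 = $7,220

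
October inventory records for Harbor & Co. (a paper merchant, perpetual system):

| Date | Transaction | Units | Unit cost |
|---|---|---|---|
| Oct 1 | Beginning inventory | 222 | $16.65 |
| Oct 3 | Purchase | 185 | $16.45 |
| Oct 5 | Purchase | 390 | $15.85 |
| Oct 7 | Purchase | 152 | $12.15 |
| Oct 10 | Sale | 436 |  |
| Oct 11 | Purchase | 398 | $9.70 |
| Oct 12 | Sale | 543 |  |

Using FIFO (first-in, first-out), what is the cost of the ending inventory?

Ending inventory = $3,569.60

Oct 10, 436 sold [FIFO — oldest first]: 222 @ $16.65 + 185 @ $16.45 + 29 @ $15.85 = $7,199.20
Oct 12, 543 sold [FIFO — oldest first]: 361 @ $15.85 + 152 @ $12.15 + 30 @ $9.70 = $7,859.65
Total COGS = $7,199.20 + $7,859.65 = $15,058.85
Ending inventory: 368 @ $9.70 = $3,569.60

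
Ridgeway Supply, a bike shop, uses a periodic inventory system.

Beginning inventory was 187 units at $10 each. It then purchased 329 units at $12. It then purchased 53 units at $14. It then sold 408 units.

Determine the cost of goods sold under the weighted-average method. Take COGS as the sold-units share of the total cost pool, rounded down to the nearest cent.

COGS = $4,703.83

Sale 1, sell 408: 408/569 × $6,560.00 → $4,703.83
Ending inventory (cost pool remaining) = $1,856.17
Check: goods available $6,560.00 = COGS $4,703.83 + ending $1,856.17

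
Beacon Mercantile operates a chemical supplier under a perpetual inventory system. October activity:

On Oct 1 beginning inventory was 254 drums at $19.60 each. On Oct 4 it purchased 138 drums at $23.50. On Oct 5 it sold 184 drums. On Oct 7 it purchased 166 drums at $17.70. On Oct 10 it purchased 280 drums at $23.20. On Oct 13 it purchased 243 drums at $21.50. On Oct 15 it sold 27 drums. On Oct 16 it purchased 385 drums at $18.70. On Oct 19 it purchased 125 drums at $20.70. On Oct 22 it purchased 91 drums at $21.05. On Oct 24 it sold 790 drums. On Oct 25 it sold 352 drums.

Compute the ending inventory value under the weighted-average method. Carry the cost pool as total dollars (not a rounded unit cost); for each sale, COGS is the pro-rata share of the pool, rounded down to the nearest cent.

Ending inventory = $6,743.52

After Oct 1: 254 on hand, pool $4,978.40 (≈ $19.6000 each)
After Oct 4: 392 on hand, pool $8,221.40 (≈ $20.9730 each)
Oct 5, sell 184: 184/392 × $8,221.40 → $3,859.02
After Oct 7: 374 on hand, pool $7,300.58 (≈ $19.5203 each)
After Oct 10: 654 on hand, pool $13,796.58 (≈ $21.0957 each)
After Oct 13: 897 on hand, pool $19,021.08 (≈ $21.2052 each)
Oct 15, sell 27: 27/897 × $19,021.08 → $572.54
After Oct 16: 1255 on hand, pool $25,648.04 (≈ $20.4367 each)
After Oct 19: 1380 on hand, pool $28,235.54 (≈ $20.4605 each)
After Oct 22: 1471 on hand, pool $30,151.09 (≈ $20.4970 each)
Oct 24, sell 790: 790/1471 × $30,151.09 → $16,192.63
Oct 25, sell 352: 352/681 × $13,958.46 → $7,214.94
Total COGS = $3,859.02 + $572.54 + $16,192.63 + $7,214.94 = $27,839.13
Ending inventory (cost pool remaining) = $6,743.52
Check: goods available $34,582.65 = COGS $27,839.13 + ending $6,743.52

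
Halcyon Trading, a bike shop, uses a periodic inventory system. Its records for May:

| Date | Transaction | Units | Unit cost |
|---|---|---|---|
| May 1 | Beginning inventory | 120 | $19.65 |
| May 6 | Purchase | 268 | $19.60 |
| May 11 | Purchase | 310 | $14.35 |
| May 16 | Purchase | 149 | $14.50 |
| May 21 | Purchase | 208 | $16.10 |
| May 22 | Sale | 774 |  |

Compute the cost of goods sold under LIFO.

May 22, 774 sold [LIFO — newest first]: 208 @ $16.10 + 149 @ $14.50 + 310 @ $14.35 + 107 @ $19.60 = $12,055.00
Ending inventory: 120 @ $19.65 + 161 @ $19.60 = $5,513.60
Check: goods available $17,568.60 = COGS $12,055.00 + ending $5,513.60

COGS = $12,055.00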